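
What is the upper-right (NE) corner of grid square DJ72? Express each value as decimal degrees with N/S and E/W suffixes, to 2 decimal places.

Field D=3, J=9: +3·20° lon, +9·10° lat → SW at lon -120°, lat 0°.
Square 7, 2: +7·2° lon, +2·1° lat → SW at lon -106°, lat 2°.
Cell spans 2° lon × 1° lat. NE corner is SW corner plus one full cell.
latitude 3.00° N, longitude 104.00° W.

3.00° N, 104.00° W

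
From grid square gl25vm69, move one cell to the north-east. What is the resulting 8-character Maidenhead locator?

Longitude extended square 6; +1 → 7.
Latitude extended square 9; +1 → 10, wraps to 0, carry into subsquare.
Latitude subsquare m = 12; +1 → 13 = n.

GL25vn70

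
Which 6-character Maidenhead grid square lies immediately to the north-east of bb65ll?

BB65mm

Longitude subsquare l = 11; +1 → 12 = m.
Latitude subsquare l = 11; +1 → 12 = m.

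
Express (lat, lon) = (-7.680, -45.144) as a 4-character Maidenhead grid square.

GI72

Offset from 180°W / 90°S: lon 134.86°, lat 82.32°.
Field (20°×10°, letters A–R): lon ⌊134.86/20⌋ = 6 → G; lat ⌊82.32/10⌋ = 8 → I.
Square (2°×1°, digits 0–9): lon ⌊14.86/2⌋ = 7; lat ⌊2.32/1⌋ = 2.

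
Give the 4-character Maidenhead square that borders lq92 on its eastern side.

MQ02

Longitude square 9; +1 → 10, wraps to 0, carry into field.
Longitude field L = 11; +1 → 12 = M.
The latitude characters are unchanged.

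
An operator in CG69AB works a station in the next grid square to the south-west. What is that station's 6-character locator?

Longitude subsquare a = 0; −1 → -1, wraps to 23 = x, carry into square.
Longitude square 6; −1 → 5.
Latitude subsquare b = 1; −1 → 0 = a.

CG59xa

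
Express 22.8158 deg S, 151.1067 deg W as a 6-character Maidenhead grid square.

Offset from 180°W / 90°S: lon 28.8933°, lat 67.1842°.
Field: lon ⌊28.8933/20⌋ = 1 → B; lat ⌊67.1842/10⌋ = 6 → G.
Square: lon ⌊8.8933/2⌋ = 4; lat ⌊7.1842/1⌋ = 7.
Subsquare: lon ⌊0.8933/0.0833333⌋ = 10 → k; lat ⌊0.1842/0.0416667⌋ = 4 → e.

BG47ke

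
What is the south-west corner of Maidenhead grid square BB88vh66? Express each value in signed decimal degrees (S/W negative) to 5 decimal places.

-71.68333, -142.20000

Field B=1, B=1: +1·20° lon, +1·10° lat → SW at lon -160°, lat -80°.
Square 8, 8: +8·2° lon, +8·1° lat → SW at lon -144°, lat -72°.
Subsquare v=21, h=7: +21·0.0833333° lon, +7·0.0416667° lat → SW at lon -142.25°, lat -71.7083°.
Extended square 6, 6: +6·0.00833333° lon, +6·0.00416667° lat → SW at lon -142.2°, lat -71.6833°.
latitude -71.68333, longitude -142.20000.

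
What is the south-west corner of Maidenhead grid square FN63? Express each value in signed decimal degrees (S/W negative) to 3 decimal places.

43.000, -68.000

Field F=5, N=13: +5·20° lon, +13·10° lat → SW at lon -80°, lat 40°.
Square 6, 3: +6·2° lon, +3·1° lat → SW at lon -68°, lat 43°.
latitude 43.000, longitude -68.000.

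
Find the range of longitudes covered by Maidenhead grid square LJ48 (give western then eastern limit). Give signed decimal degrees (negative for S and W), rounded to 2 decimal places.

48.00, 50.00

Field L=11, J=9: +11·20° lon, +9·10° lat → SW at lon 40°, lat 0°.
Square 4, 8: +4·2° lon, +8·1° lat → SW at lon 48°, lat 8°.
Cell spans 2° lon × 1° lat.
west 48.00, east 50.00.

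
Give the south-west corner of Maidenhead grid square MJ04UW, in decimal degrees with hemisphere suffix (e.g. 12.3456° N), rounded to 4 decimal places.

Field M=12, J=9: +12·20° lon, +9·10° lat → SW at lon 60°, lat 0°.
Square 0, 4: +0·2° lon, +4·1° lat → SW at lon 60°, lat 4°.
Subsquare u=20, w=22: +20·0.0833333° lon, +22·0.0416667° lat → SW at lon 61.6667°, lat 4.91667°.
latitude 4.9167° N, longitude 61.6667° E.

4.9167° N, 61.6667° E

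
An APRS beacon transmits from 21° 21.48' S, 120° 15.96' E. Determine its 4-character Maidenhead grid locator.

Add 180° to longitude and 90° to latitude: 300.27, 68.64.
Field: 300.27/20 → 15 → P, 68.64/10 → 6 → G; chars PG.
Square: 0.27/2 → 0, 8.64/1 → 8; chars 08.

PG08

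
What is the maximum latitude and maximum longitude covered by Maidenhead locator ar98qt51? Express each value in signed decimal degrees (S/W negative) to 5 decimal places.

Field A=0, R=17: +0·20° lon, +17·10° lat → SW at lon -180°, lat 80°.
Square 9, 8: +9·2° lon, +8·1° lat → SW at lon -162°, lat 88°.
Subsquare q=16, t=19: +16·0.0833333° lon, +19·0.0416667° lat → SW at lon -160.667°, lat 88.7917°.
Extended square 5, 1: +5·0.00833333° lon, +1·0.00416667° lat → SW at lon -160.625°, lat 88.7958°.
Cell spans 0.00833333° lon × 0.00416667° lat. NE corner is SW corner plus one full cell.
latitude 88.80000, longitude -160.61667.

88.80000, -160.61667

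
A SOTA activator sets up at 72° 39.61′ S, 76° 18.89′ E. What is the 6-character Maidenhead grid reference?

MB87di

Shift to the Maidenhead origin (180°W, 90°S): lon 256.3148, lat 17.3398.
Field: 256.3148/20 → 12 → M, 17.3398/10 → 1 → B; chars MB.
Square: 16.3148/2 → 8, 7.3398/1 → 7; chars 87.
Subsquare: 0.3148/0.0833333 → 3 → d, 0.3398/0.0416667 → 8 → i; chars di.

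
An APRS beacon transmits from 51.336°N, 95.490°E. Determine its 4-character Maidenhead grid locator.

Offset from 180°W / 90°S: lon 275.49°, lat 141.34°.
Field (20°×10°, letters A–R): lon ⌊275.49/20⌋ = 13 → N; lat ⌊141.34/10⌋ = 14 → O.
Square (2°×1°, digits 0–9): lon ⌊15.49/2⌋ = 7; lat ⌊1.34/1⌋ = 1.

NO71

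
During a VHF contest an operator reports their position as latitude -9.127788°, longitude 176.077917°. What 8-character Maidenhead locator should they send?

RI80au99

Add 180° to longitude and 90° to latitude: 356.07792, 80.87221.
Field: 356.07792/20 → 17 → R, 80.87221/10 → 8 → I; chars RI.
Square: 16.07792/2 → 8, 0.87221/1 → 0; chars 80.
Subsquare: 0.07792/0.0833333 → 0 → a, 0.87221/0.0416667 → 20 → u; chars au.
Extended square: 0.07792/0.00833333 → 9, 0.03888/0.00416667 → 9; chars 99.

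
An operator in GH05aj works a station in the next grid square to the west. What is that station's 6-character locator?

Longitude subsquare a = 0; −1 → -1, wraps to 23 = x, carry into square.
Longitude square 0; −1 → -1, wraps to 9, carry into field.
Longitude field G = 6; −1 → 5 = F.
The latitude characters are unchanged.

FH95xj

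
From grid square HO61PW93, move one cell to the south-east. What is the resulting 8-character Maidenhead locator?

HO61qw02

Longitude extended square 9; +1 → 10, wraps to 0, carry into subsquare.
Longitude subsquare p = 15; +1 → 16 = q.
Latitude extended square 3; −1 → 2.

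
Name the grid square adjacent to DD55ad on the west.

Longitude subsquare a = 0; −1 → -1, wraps to 23 = x, carry into square.
Longitude square 5; −1 → 4.
The latitude characters are unchanged.

DD45xd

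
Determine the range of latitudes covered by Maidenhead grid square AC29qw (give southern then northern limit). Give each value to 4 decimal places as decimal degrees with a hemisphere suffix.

60.0833° S, 60.0417° S

Field A=0, C=2: +0·20° lon, +2·10° lat → SW at lon -180°, lat -70°.
Square 2, 9: +2·2° lon, +9·1° lat → SW at lon -176°, lat -61°.
Subsquare q=16, w=22: +16·0.0833333° lon, +22·0.0416667° lat → SW at lon -174.667°, lat -60.0833°.
Cell spans 0.0833333° lon × 0.0416667° lat.
south 60.0833° S, north 60.0417° S.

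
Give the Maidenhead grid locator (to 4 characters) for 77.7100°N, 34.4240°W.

Offset from 180°W / 90°S: lon 145.58°, lat 167.71°.
Field: lon ⌊145.58/20⌋ = 7 → H; lat ⌊167.71/10⌋ = 16 → Q.
Square: lon ⌊5.58/2⌋ = 2; lat ⌊7.71/1⌋ = 7.

HQ27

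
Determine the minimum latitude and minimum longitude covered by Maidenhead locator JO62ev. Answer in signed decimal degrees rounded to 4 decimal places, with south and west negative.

52.8750, 12.3333

Field J=9, O=14: +9·20° lon, +14·10° lat → SW at lon 0°, lat 50°.
Square 6, 2: +6·2° lon, +2·1° lat → SW at lon 12°, lat 52°.
Subsquare e=4, v=21: +4·0.0833333° lon, +21·0.0416667° lat → SW at lon 12.3333°, lat 52.875°.
latitude 52.8750, longitude 12.3333.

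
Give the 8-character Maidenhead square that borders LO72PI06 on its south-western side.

Longitude extended square 0; −1 → -1, wraps to 9, carry into subsquare.
Longitude subsquare p = 15; −1 → 14 = o.
Latitude extended square 6; −1 → 5.

LO72oi95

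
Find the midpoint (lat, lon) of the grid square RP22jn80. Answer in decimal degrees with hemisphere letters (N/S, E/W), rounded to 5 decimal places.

Field R=17, P=15: +17·20° lon, +15·10° lat → SW at lon 160°, lat 60°.
Square 2, 2: +2·2° lon, +2·1° lat → SW at lon 164°, lat 62°.
Subsquare j=9, n=13: +9·0.0833333° lon, +13·0.0416667° lat → SW at lon 164.75°, lat 62.5417°.
Extended square 8, 0: +8·0.00833333° lon, +0·0.00416667° lat → SW at lon 164.817°, lat 62.5417°.
Cell spans 0.00833333° lon × 0.00416667° lat. Centre is SW corner plus half of each.
latitude 62.54375° N, longitude 164.82083° E.

62.54375° N, 164.82083° E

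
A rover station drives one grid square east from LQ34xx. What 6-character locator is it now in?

LQ44ax

Longitude subsquare x = 23; +1 → 24, wraps to 0 = a, carry into square.
Longitude square 3; +1 → 4.
The latitude characters are unchanged.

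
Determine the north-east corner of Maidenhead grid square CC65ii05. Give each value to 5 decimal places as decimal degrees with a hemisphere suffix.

64.64167° S, 127.32500° W

Field C=2, C=2: +2·20° lon, +2·10° lat → SW at lon -140°, lat -70°.
Square 6, 5: +6·2° lon, +5·1° lat → SW at lon -128°, lat -65°.
Subsquare i=8, i=8: +8·0.0833333° lon, +8·0.0416667° lat → SW at lon -127.333°, lat -64.6667°.
Extended square 0, 5: +0·0.00833333° lon, +5·0.00416667° lat → SW at lon -127.333°, lat -64.6458°.
Cell spans 0.00833333° lon × 0.00416667° lat. NE corner is SW corner plus one full cell.
latitude 64.64167° S, longitude 127.32500° W.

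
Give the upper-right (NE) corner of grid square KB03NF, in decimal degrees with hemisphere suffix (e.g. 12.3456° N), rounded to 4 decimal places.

76.7500° S, 21.1667° E

Field K=10, B=1: +10·20° lon, +1·10° lat → SW at lon 20°, lat -80°.
Square 0, 3: +0·2° lon, +3·1° lat → SW at lon 20°, lat -77°.
Subsquare n=13, f=5: +13·0.0833333° lon, +5·0.0416667° lat → SW at lon 21.0833°, lat -76.7917°.
Cell spans 0.0833333° lon × 0.0416667° lat. NE corner is SW corner plus one full cell.
latitude 76.7500° S, longitude 21.1667° E.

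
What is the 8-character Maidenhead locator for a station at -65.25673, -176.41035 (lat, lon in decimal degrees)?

Shift to the Maidenhead origin (180°W, 90°S): lon 3.58965, lat 24.74327.
Field: lon ⌊3.58965/20⌋ = 0 → A; lat ⌊24.74327/10⌋ = 2 → C.
Square: lon ⌊3.58965/2⌋ = 1; lat ⌊4.74327/1⌋ = 4.
Subsquare: lon ⌊1.58965/0.0833333⌋ = 19 → t; lat ⌊0.74327/0.0416667⌋ = 17 → r.
Extended square: lon ⌊0.00632/0.00833333⌋ = 0; lat ⌊0.03494/0.00416667⌋ = 8.

AC14tr08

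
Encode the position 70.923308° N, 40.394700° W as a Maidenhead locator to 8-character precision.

GQ90tw21

Add 180° to longitude and 90° to latitude: 139.60530, 160.92331.
Field: 139.60530/20 → 6 → G, 160.92331/10 → 16 → Q; chars GQ.
Square: 19.60530/2 → 9, 0.92331/1 → 0; chars 90.
Subsquare: 1.60530/0.0833333 → 19 → t, 0.92331/0.0416667 → 22 → w; chars tw.
Extended square: 0.02197/0.00833333 → 2, 0.00664/0.00416667 → 1; chars 21.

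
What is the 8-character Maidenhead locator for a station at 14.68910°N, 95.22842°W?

EK24jq25

Add 180° to longitude and 90° to latitude: 84.77158, 104.68910.
Field: 84.77158/20 → 4 → E, 104.68910/10 → 10 → K; chars EK.
Square: 4.77158/2 → 2, 4.68910/1 → 4; chars 24.
Subsquare: 0.77158/0.0833333 → 9 → j, 0.68910/0.0416667 → 16 → q; chars jq.
Extended square: 0.02158/0.00833333 → 2, 0.02243/0.00416667 → 5; chars 25.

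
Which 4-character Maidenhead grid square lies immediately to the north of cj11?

CJ12

Latitude square 1; +1 → 2.
The longitude characters are unchanged.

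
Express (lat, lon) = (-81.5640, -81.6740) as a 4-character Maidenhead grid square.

EA98

Offset from 180°W / 90°S: lon 98.33°, lat 8.44°.
Field: lon ⌊98.33/20⌋ = 4 → E; lat ⌊8.44/10⌋ = 0 → A.
Square: lon ⌊18.33/2⌋ = 9; lat ⌊8.44/1⌋ = 8.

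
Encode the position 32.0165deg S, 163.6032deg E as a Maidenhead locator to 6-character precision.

RF17tx

Offset from 180°W / 90°S: lon 343.6032°, lat 57.9835°.
Field: lon ⌊343.6032/20⌋ = 17 → R; lat ⌊57.9835/10⌋ = 5 → F.
Square: lon ⌊3.6032/2⌋ = 1; lat ⌊7.9835/1⌋ = 7.
Subsquare: lon ⌊1.6032/0.0833333⌋ = 19 → t; lat ⌊0.9835/0.0416667⌋ = 23 → x.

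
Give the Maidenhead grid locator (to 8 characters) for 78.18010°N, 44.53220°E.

LQ28ge33

Shift to the Maidenhead origin (180°W, 90°S): lon 224.53220, lat 168.18010.
Field: 224.53220/20 → 11 → L, 168.18010/10 → 16 → Q; chars LQ.
Square: 4.53220/2 → 2, 8.18010/1 → 8; chars 28.
Subsquare: 0.53220/0.0833333 → 6 → g, 0.18010/0.0416667 → 4 → e; chars ge.
Extended square: 0.03220/0.00833333 → 3, 0.01343/0.00416667 → 3; chars 33.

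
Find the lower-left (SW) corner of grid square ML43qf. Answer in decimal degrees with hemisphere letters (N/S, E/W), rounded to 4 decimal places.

Field M=12, L=11: +12·20° lon, +11·10° lat → SW at lon 60°, lat 20°.
Square 4, 3: +4·2° lon, +3·1° lat → SW at lon 68°, lat 23°.
Subsquare q=16, f=5: +16·0.0833333° lon, +5·0.0416667° lat → SW at lon 69.3333°, lat 23.2083°.
latitude 23.2083° N, longitude 69.3333° E.

23.2083° N, 69.3333° E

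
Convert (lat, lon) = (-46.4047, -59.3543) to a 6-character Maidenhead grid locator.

Add 180° to longitude and 90° to latitude: 120.6457, 43.5953.
Field: 120.6457/20 → 6 → G, 43.5953/10 → 4 → E; chars GE.
Square: 0.6457/2 → 0, 3.5953/1 → 3; chars 03.
Subsquare: 0.6457/0.0833333 → 7 → h, 0.5953/0.0416667 → 14 → o; chars ho.

GE03ho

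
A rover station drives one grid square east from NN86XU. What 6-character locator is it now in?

Longitude subsquare x = 23; +1 → 24, wraps to 0 = a, carry into square.
Longitude square 8; +1 → 9.
The latitude characters are unchanged.

NN96au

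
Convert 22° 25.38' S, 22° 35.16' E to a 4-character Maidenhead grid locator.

KG17

Shift to the Maidenhead origin (180°W, 90°S): lon 202.59, lat 67.58.
Field: 202.59/20 → 10 → K, 67.58/10 → 6 → G; chars KG.
Square: 2.59/2 → 1, 7.58/1 → 7; chars 17.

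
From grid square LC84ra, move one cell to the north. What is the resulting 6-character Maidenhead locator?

LC84rb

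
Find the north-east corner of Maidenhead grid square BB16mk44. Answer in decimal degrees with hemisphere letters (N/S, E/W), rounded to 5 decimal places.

73.56250° S, 156.95833° W

Field B=1, B=1: +1·20° lon, +1·10° lat → SW at lon -160°, lat -80°.
Square 1, 6: +1·2° lon, +6·1° lat → SW at lon -158°, lat -74°.
Subsquare m=12, k=10: +12·0.0833333° lon, +10·0.0416667° lat → SW at lon -157°, lat -73.5833°.
Extended square 4, 4: +4·0.00833333° lon, +4·0.00416667° lat → SW at lon -156.967°, lat -73.5667°.
Cell spans 0.00833333° lon × 0.00416667° lat. NE corner is SW corner plus one full cell.
latitude 73.56250° S, longitude 156.95833° W.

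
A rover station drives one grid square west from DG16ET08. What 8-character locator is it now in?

Longitude extended square 0; −1 → -1, wraps to 9, carry into subsquare.
Longitude subsquare e = 4; −1 → 3 = d.
The latitude characters are unchanged.

DG16dt98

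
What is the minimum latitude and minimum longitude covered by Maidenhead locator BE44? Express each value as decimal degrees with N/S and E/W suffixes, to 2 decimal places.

Field B=1, E=4: +1·20° lon, +4·10° lat → SW at lon -160°, lat -50°.
Square 4, 4: +4·2° lon, +4·1° lat → SW at lon -152°, lat -46°.
latitude 46.00° S, longitude 152.00° W.

46.00° S, 152.00° W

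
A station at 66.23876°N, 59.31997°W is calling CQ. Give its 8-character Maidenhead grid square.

Add 180° to longitude and 90° to latitude: 120.68003, 156.23876.
Field: lon ⌊120.68003/20⌋ = 6 → G; lat ⌊156.23876/10⌋ = 15 → P.
Square: lon ⌊0.68003/2⌋ = 0; lat ⌊6.23876/1⌋ = 6.
Subsquare: lon ⌊0.68003/0.0833333⌋ = 8 → i; lat ⌊0.23876/0.0416667⌋ = 5 → f.
Extended square: lon ⌊0.01336/0.00833333⌋ = 1; lat ⌊0.03043/0.00416667⌋ = 7.

GP06if17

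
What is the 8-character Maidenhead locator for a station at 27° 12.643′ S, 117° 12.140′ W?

DG12js59

Add 180° to longitude and 90° to latitude: 62.79767, 62.78928.
Field: lon ⌊62.79767/20⌋ = 3 → D; lat ⌊62.78928/10⌋ = 6 → G.
Square: lon ⌊2.79767/2⌋ = 1; lat ⌊2.78928/1⌋ = 2.
Subsquare: lon ⌊0.79767/0.0833333⌋ = 9 → j; lat ⌊0.78928/0.0416667⌋ = 18 → s.
Extended square: lon ⌊0.04767/0.00833333⌋ = 5; lat ⌊0.03928/0.00416667⌋ = 9.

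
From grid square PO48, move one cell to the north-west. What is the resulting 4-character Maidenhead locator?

PO39

Longitude square 4; −1 → 3.
Latitude square 8; +1 → 9.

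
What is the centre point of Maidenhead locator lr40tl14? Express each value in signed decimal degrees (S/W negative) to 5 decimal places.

Field L=11, R=17: +11·20° lon, +17·10° lat → SW at lon 40°, lat 80°.
Square 4, 0: +4·2° lon, +0·1° lat → SW at lon 48°, lat 80°.
Subsquare t=19, l=11: +19·0.0833333° lon, +11·0.0416667° lat → SW at lon 49.5833°, lat 80.4583°.
Extended square 1, 4: +1·0.00833333° lon, +4·0.00416667° lat → SW at lon 49.5917°, lat 80.475°.
Cell spans 0.00833333° lon × 0.00416667° lat. Centre is SW corner plus half of each.
latitude 80.47708, longitude 49.59583.

80.47708, 49.59583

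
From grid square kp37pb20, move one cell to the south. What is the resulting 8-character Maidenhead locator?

Latitude extended square 0; −1 → -1, wraps to 9, carry into subsquare.
Latitude subsquare b = 1; −1 → 0 = a.
The longitude characters are unchanged.

KP37pa29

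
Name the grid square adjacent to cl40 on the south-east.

Longitude square 4; +1 → 5.
Latitude square 0; −1 → -1, wraps to 9, carry into field.
Latitude field L = 11; −1 → 10 = K.

CK59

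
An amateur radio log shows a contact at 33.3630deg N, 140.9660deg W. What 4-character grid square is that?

BM93

Shift to the Maidenhead origin (180°W, 90°S): lon 39.03, lat 123.36.
Field (20°×10°, letters A–R): 39.03/20 → 1 → B, 123.36/10 → 12 → M; chars BM.
Square (2°×1°, digits 0–9): 19.03/2 → 9, 3.36/1 → 3; chars 93.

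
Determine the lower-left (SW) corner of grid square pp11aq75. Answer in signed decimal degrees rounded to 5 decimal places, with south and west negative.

Field P=15, P=15: +15·20° lon, +15·10° lat → SW at lon 120°, lat 60°.
Square 1, 1: +1·2° lon, +1·1° lat → SW at lon 122°, lat 61°.
Subsquare a=0, q=16: +0·0.0833333° lon, +16·0.0416667° lat → SW at lon 122°, lat 61.6667°.
Extended square 7, 5: +7·0.00833333° lon, +5·0.00416667° lat → SW at lon 122.058°, lat 61.6875°.
latitude 61.68750, longitude 122.05833.

61.68750, 122.05833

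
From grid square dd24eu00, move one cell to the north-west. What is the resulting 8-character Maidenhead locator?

DD24du91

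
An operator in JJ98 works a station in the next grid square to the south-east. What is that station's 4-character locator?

Longitude square 9; +1 → 10, wraps to 0, carry into field.
Longitude field J = 9; +1 → 10 = K.
Latitude square 8; −1 → 7.

KJ07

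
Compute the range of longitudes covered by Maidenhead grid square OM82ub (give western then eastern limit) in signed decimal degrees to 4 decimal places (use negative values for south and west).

117.6667, 117.7500

Field O=14, M=12: +14·20° lon, +12·10° lat → SW at lon 100°, lat 30°.
Square 8, 2: +8·2° lon, +2·1° lat → SW at lon 116°, lat 32°.
Subsquare u=20, b=1: +20·0.0833333° lon, +1·0.0416667° lat → SW at lon 117.667°, lat 32.0417°.
Cell spans 0.0833333° lon × 0.0416667° lat.
west 117.6667, east 117.7500.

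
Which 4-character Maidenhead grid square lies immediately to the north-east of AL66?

AL77

Longitude square 6; +1 → 7.
Latitude square 6; +1 → 7.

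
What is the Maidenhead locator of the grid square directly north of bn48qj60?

Latitude extended square 0; +1 → 1.
The longitude characters are unchanged.

BN48qj61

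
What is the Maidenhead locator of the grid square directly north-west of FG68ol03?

FG68nl94

Longitude extended square 0; −1 → -1, wraps to 9, carry into subsquare.
Longitude subsquare o = 14; −1 → 13 = n.
Latitude extended square 3; +1 → 4.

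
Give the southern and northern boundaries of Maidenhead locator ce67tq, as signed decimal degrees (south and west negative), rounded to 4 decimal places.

Field C=2, E=4: +2·20° lon, +4·10° lat → SW at lon -140°, lat -50°.
Square 6, 7: +6·2° lon, +7·1° lat → SW at lon -128°, lat -43°.
Subsquare t=19, q=16: +19·0.0833333° lon, +16·0.0416667° lat → SW at lon -126.417°, lat -42.3333°.
Cell spans 0.0833333° lon × 0.0416667° lat.
south -42.3333, north -42.2917.

-42.3333, -42.2917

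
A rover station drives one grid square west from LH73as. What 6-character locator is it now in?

LH63xs

Longitude subsquare a = 0; −1 → -1, wraps to 23 = x, carry into square.
Longitude square 7; −1 → 6.
The latitude characters are unchanged.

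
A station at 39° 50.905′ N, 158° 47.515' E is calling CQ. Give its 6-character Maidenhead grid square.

Shift to the Maidenhead origin (180°W, 90°S): lon 338.7919, lat 129.8484.
Field: 338.7919/20 → 16 → Q, 129.8484/10 → 12 → M; chars QM.
Square: 18.7919/2 → 9, 9.8484/1 → 9; chars 99.
Subsquare: 0.7919/0.0833333 → 9 → j, 0.8484/0.0416667 → 20 → u; chars ju.

QM99ju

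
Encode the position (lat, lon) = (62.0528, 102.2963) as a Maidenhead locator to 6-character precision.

OP12db

Offset from 180°W / 90°S: lon 282.2963°, lat 152.0528°.
Field (20°×10°, letters A–R): lon ⌊282.2963/20⌋ = 14 → O; lat ⌊152.0528/10⌋ = 15 → P.
Square (2°×1°, digits 0–9): lon ⌊2.2963/2⌋ = 1; lat ⌊2.0528/1⌋ = 2.
Subsquare (5′×2.5′, letters a–x): lon ⌊0.2963/0.0833333⌋ = 3 → d; lat ⌊0.0528/0.0416667⌋ = 1 → b.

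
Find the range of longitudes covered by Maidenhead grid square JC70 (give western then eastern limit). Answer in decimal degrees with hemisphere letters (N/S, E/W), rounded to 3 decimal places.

14.000° E, 16.000° E

Field J=9, C=2: +9·20° lon, +2·10° lat → SW at lon 0°, lat -70°.
Square 7, 0: +7·2° lon, +0·1° lat → SW at lon 14°, lat -70°.
Cell spans 2° lon × 1° lat.
west 14.000° E, east 16.000° E.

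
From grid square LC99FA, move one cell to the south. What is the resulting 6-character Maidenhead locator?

LC98fx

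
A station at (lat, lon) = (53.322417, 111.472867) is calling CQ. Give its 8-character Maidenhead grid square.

OO53rh67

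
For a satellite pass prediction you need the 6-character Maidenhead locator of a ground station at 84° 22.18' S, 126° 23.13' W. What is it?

Shift to the Maidenhead origin (180°W, 90°S): lon 53.6145, lat 5.6303.
Field: 53.6145/20 → 2 → C, 5.6303/10 → 0 → A; chars CA.
Square: 13.6145/2 → 6, 5.6303/1 → 5; chars 65.
Subsquare: 1.6145/0.0833333 → 19 → t, 0.6303/0.0416667 → 15 → p; chars tp.

CA65tp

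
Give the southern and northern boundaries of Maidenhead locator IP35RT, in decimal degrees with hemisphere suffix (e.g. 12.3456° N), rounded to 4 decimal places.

65.7917° N, 65.8333° N

Field I=8, P=15: +8·20° lon, +15·10° lat → SW at lon -20°, lat 60°.
Square 3, 5: +3·2° lon, +5·1° lat → SW at lon -14°, lat 65°.
Subsquare r=17, t=19: +17·0.0833333° lon, +19·0.0416667° lat → SW at lon -12.5833°, lat 65.7917°.
Cell spans 0.0833333° lon × 0.0416667° lat.
south 65.7917° N, north 65.8333° N.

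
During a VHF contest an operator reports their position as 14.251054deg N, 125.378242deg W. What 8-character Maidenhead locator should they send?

Offset from 180°W / 90°S: lon 54.62176°, lat 104.25105°.
Field (20°×10°, letters A–R): 54.62176/20 → 2 → C, 104.25105/10 → 10 → K; chars CK.
Square (2°×1°, digits 0–9): 14.62176/2 → 7, 4.25105/1 → 4; chars 74.
Subsquare (5′×2.5′, letters a–x): 0.62176/0.0833333 → 7 → h, 0.25105/0.0416667 → 6 → g; chars hg.
Extended square (30″×15″, digits 0–9): 0.03842/0.00833333 → 4, 0.00105/0.00416667 → 0; chars 40.

CK74hg40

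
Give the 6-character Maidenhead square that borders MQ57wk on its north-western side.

MQ57vl

Longitude subsquare w = 22; −1 → 21 = v.
Latitude subsquare k = 10; +1 → 11 = l.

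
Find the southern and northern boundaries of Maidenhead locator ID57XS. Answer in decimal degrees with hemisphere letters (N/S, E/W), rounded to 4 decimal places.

Field I=8, D=3: +8·20° lon, +3·10° lat → SW at lon -20°, lat -60°.
Square 5, 7: +5·2° lon, +7·1° lat → SW at lon -10°, lat -53°.
Subsquare x=23, s=18: +23·0.0833333° lon, +18·0.0416667° lat → SW at lon -8.08333°, lat -52.25°.
Cell spans 0.0833333° lon × 0.0416667° lat.
south 52.2500° S, north 52.2083° S.

52.2500° S, 52.2083° S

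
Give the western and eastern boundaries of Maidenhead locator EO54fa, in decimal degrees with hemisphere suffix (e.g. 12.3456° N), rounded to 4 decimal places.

89.5833° W, 89.5000° W

Field E=4, O=14: +4·20° lon, +14·10° lat → SW at lon -100°, lat 50°.
Square 5, 4: +5·2° lon, +4·1° lat → SW at lon -90°, lat 54°.
Subsquare f=5, a=0: +5·0.0833333° lon, +0·0.0416667° lat → SW at lon -89.5833°, lat 54°.
Cell spans 0.0833333° lon × 0.0416667° lat.
west 89.5833° W, east 89.5000° W.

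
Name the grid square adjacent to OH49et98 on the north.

OH49et99

Latitude extended square 8; +1 → 9.
The longitude characters are unchanged.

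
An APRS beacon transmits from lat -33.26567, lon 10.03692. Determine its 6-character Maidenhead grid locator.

Shift to the Maidenhead origin (180°W, 90°S): lon 190.0369, lat 56.7343.
Field (20°×10°, letters A–R): 190.0369/20 → 9 → J, 56.7343/10 → 5 → F; chars JF.
Square (2°×1°, digits 0–9): 10.0369/2 → 5, 6.7343/1 → 6; chars 56.
Subsquare (5′×2.5′, letters a–x): 0.0369/0.0833333 → 0 → a, 0.7343/0.0416667 → 17 → r; chars ar.

JF56ar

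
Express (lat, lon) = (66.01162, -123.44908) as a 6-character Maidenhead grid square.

CP86ga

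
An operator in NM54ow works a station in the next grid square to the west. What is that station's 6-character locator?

NM54nw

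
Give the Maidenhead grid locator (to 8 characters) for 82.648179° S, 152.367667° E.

QA67ei44

Add 180° to longitude and 90° to latitude: 332.36767, 7.35182.
Field: 332.36767/20 → 16 → Q, 7.35182/10 → 0 → A; chars QA.
Square: 12.36767/2 → 6, 7.35182/1 → 7; chars 67.
Subsquare: 0.36767/0.0833333 → 4 → e, 0.35182/0.0416667 → 8 → i; chars ei.
Extended square: 0.03433/0.00833333 → 4, 0.01849/0.00416667 → 4; chars 44.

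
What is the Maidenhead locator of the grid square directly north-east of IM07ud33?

IM07ud44

Longitude extended square 3; +1 → 4.
Latitude extended square 3; +1 → 4.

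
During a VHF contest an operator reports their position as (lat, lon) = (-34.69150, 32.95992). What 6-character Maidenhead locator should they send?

Offset from 180°W / 90°S: lon 212.9599°, lat 55.3085°.
Field: lon ⌊212.9599/20⌋ = 10 → K; lat ⌊55.3085/10⌋ = 5 → F.
Square: lon ⌊12.9599/2⌋ = 6; lat ⌊5.3085/1⌋ = 5.
Subsquare: lon ⌊0.9599/0.0833333⌋ = 11 → l; lat ⌊0.3085/0.0416667⌋ = 7 → h.

KF65lh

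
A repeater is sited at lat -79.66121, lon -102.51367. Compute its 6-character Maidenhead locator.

DB80ri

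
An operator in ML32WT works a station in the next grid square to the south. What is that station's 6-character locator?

Latitude subsquare t = 19; −1 → 18 = s.
The longitude characters are unchanged.

ML32ws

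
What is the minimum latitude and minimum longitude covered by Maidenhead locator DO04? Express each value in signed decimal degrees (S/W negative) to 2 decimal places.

54.00, -120.00

Field D=3, O=14: +3·20° lon, +14·10° lat → SW at lon -120°, lat 50°.
Square 0, 4: +0·2° lon, +4·1° lat → SW at lon -120°, lat 54°.
latitude 54.00, longitude -120.00.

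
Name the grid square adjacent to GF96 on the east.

HF06

Longitude square 9; +1 → 10, wraps to 0, carry into field.
Longitude field G = 6; +1 → 7 = H.
The latitude characters are unchanged.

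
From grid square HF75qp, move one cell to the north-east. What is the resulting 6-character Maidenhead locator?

HF75rq

Longitude subsquare q = 16; +1 → 17 = r.
Latitude subsquare p = 15; +1 → 16 = q.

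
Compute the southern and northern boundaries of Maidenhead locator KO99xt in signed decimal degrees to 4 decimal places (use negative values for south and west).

Field K=10, O=14: +10·20° lon, +14·10° lat → SW at lon 20°, lat 50°.
Square 9, 9: +9·2° lon, +9·1° lat → SW at lon 38°, lat 59°.
Subsquare x=23, t=19: +23·0.0833333° lon, +19·0.0416667° lat → SW at lon 39.9167°, lat 59.7917°.
Cell spans 0.0833333° lon × 0.0416667° lat.
south 59.7917, north 59.8333.

59.7917, 59.8333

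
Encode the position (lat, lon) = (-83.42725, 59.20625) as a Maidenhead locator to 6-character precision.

Offset from 180°W / 90°S: lon 239.2063°, lat 6.5727°.
Field (20°×10°, letters A–R): 239.2063/20 → 11 → L, 6.5727/10 → 0 → A; chars LA.
Square (2°×1°, digits 0–9): 19.2063/2 → 9, 6.5727/1 → 6; chars 96.
Subsquare (5′×2.5′, letters a–x): 1.2063/0.0833333 → 14 → o, 0.5727/0.0416667 → 13 → n; chars on.

LA96on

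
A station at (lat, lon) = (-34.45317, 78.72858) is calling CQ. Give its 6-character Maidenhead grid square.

Offset from 180°W / 90°S: lon 258.7286°, lat 55.5468°.
Field: lon ⌊258.7286/20⌋ = 12 → M; lat ⌊55.5468/10⌋ = 5 → F.
Square: lon ⌊18.7286/2⌋ = 9; lat ⌊5.5468/1⌋ = 5.
Subsquare: lon ⌊0.7286/0.0833333⌋ = 8 → i; lat ⌊0.5468/0.0416667⌋ = 13 → n.

MF95in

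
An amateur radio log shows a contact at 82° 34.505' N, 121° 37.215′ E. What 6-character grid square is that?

Offset from 180°W / 90°S: lon 301.6202°, lat 172.5751°.
Field (20°×10°, letters A–R): lon ⌊301.6202/20⌋ = 15 → P; lat ⌊172.5751/10⌋ = 17 → R.
Square (2°×1°, digits 0–9): lon ⌊1.6202/2⌋ = 0; lat ⌊2.5751/1⌋ = 2.
Subsquare (5′×2.5′, letters a–x): lon ⌊1.6202/0.0833333⌋ = 19 → t; lat ⌊0.5751/0.0416667⌋ = 13 → n.

PR02tn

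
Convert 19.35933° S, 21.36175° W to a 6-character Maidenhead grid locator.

HH90hp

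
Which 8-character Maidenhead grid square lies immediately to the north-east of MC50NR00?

MC50nr11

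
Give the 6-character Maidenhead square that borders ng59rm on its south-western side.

NG59ql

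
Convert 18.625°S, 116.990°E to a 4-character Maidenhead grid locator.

Add 180° to longitude and 90° to latitude: 296.99, 71.38.
Field (20°×10°, letters A–R): lon ⌊296.99/20⌋ = 14 → O; lat ⌊71.38/10⌋ = 7 → H.
Square (2°×1°, digits 0–9): lon ⌊16.99/2⌋ = 8; lat ⌊1.38/1⌋ = 1.

OH81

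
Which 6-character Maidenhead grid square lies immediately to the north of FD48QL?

Latitude subsquare l = 11; +1 → 12 = m.
The longitude characters are unchanged.

FD48qm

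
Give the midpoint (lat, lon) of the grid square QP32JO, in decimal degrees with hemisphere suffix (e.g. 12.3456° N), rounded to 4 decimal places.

62.6042° N, 146.7917° E

Field Q=16, P=15: +16·20° lon, +15·10° lat → SW at lon 140°, lat 60°.
Square 3, 2: +3·2° lon, +2·1° lat → SW at lon 146°, lat 62°.
Subsquare j=9, o=14: +9·0.0833333° lon, +14·0.0416667° lat → SW at lon 146.75°, lat 62.5833°.
Cell spans 0.0833333° lon × 0.0416667° lat. Centre is SW corner plus half of each.
latitude 62.6042° N, longitude 146.7917° E.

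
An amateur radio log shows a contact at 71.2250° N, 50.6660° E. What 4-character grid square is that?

Shift to the Maidenhead origin (180°W, 90°S): lon 230.67, lat 161.22.
Field: lon ⌊230.67/20⌋ = 11 → L; lat ⌊161.22/10⌋ = 16 → Q.
Square: lon ⌊10.67/2⌋ = 5; lat ⌊1.22/1⌋ = 1.

LQ51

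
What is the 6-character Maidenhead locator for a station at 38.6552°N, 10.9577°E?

JM58lp

Offset from 180°W / 90°S: lon 190.9577°, lat 128.6552°.
Field: 190.9577/20 → 9 → J, 128.6552/10 → 12 → M; chars JM.
Square: 10.9577/2 → 5, 8.6552/1 → 8; chars 58.
Subsquare: 0.9577/0.0833333 → 11 → l, 0.6552/0.0416667 → 15 → p; chars lp.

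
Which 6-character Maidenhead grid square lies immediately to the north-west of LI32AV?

LI22xw

Longitude subsquare a = 0; −1 → -1, wraps to 23 = x, carry into square.
Longitude square 3; −1 → 2.
Latitude subsquare v = 21; +1 → 22 = w.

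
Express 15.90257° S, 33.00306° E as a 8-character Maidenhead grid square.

Shift to the Maidenhead origin (180°W, 90°S): lon 213.00306, lat 74.09743.
Field: 213.00306/20 → 10 → K, 74.09743/10 → 7 → H; chars KH.
Square: 13.00306/2 → 6, 4.09743/1 → 4; chars 64.
Subsquare: 1.00306/0.0833333 → 12 → m, 0.09743/0.0416667 → 2 → c; chars mc.
Extended square: 0.00306/0.00833333 → 0, 0.01410/0.00416667 → 3; chars 03.

KH64mc03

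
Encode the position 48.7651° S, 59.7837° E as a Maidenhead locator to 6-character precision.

LE91vf

Add 180° to longitude and 90° to latitude: 239.7837, 41.2349.
Field: lon ⌊239.7837/20⌋ = 11 → L; lat ⌊41.2349/10⌋ = 4 → E.
Square: lon ⌊19.7837/2⌋ = 9; lat ⌊1.2349/1⌋ = 1.
Subsquare: lon ⌊1.7837/0.0833333⌋ = 21 → v; lat ⌊0.2349/0.0416667⌋ = 5 → f.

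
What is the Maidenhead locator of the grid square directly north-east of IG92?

JG03

Longitude square 9; +1 → 10, wraps to 0, carry into field.
Longitude field I = 8; +1 → 9 = J.
Latitude square 2; +1 → 3.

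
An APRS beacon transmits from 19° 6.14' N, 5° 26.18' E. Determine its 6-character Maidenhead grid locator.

JK29rc

Shift to the Maidenhead origin (180°W, 90°S): lon 185.4363, lat 109.1023.
Field: 185.4363/20 → 9 → J, 109.1023/10 → 10 → K; chars JK.
Square: 5.4363/2 → 2, 9.1023/1 → 9; chars 29.
Subsquare: 1.4363/0.0833333 → 17 → r, 0.1023/0.0416667 → 2 → c; chars rc.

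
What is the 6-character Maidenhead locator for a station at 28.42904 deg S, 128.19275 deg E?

PG41cn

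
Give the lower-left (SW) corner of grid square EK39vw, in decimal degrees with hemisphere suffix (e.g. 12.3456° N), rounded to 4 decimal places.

19.9167° N, 92.2500° W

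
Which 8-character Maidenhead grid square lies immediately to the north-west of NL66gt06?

Longitude extended square 0; −1 → -1, wraps to 9, carry into subsquare.
Longitude subsquare g = 6; −1 → 5 = f.
Latitude extended square 6; +1 → 7.

NL66ft97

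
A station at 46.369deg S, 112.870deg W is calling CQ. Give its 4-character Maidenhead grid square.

DE33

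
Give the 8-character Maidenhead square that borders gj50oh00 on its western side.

GJ50nh90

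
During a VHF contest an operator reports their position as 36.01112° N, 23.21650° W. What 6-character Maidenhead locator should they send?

Offset from 180°W / 90°S: lon 156.7835°, lat 126.0111°.
Field (20°×10°, letters A–R): lon ⌊156.7835/20⌋ = 7 → H; lat ⌊126.0111/10⌋ = 12 → M.
Square (2°×1°, digits 0–9): lon ⌊16.7835/2⌋ = 8; lat ⌊6.0111/1⌋ = 6.
Subsquare (5′×2.5′, letters a–x): lon ⌊0.7835/0.0833333⌋ = 9 → j; lat ⌊0.0111/0.0416667⌋ = 0 → a.

HM86ja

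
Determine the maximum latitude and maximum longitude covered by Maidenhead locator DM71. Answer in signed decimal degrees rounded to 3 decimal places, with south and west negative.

Field D=3, M=12: +3·20° lon, +12·10° lat → SW at lon -120°, lat 30°.
Square 7, 1: +7·2° lon, +1·1° lat → SW at lon -106°, lat 31°.
Cell spans 2° lon × 1° lat. NE corner is SW corner plus one full cell.
latitude 32.000, longitude -104.000.

32.000, -104.000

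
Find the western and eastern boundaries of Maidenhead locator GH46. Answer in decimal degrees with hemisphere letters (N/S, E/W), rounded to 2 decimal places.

Field G=6, H=7: +6·20° lon, +7·10° lat → SW at lon -60°, lat -20°.
Square 4, 6: +4·2° lon, +6·1° lat → SW at lon -52°, lat -14°.
Cell spans 2° lon × 1° lat.
west 52.00° W, east 50.00° W.

52.00° W, 50.00° W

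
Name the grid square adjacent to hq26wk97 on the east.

HQ26xk07

Longitude extended square 9; +1 → 10, wraps to 0, carry into subsquare.
Longitude subsquare w = 22; +1 → 23 = x.
The latitude characters are unchanged.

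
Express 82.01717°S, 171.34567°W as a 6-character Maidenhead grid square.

Shift to the Maidenhead origin (180°W, 90°S): lon 8.6543, lat 7.9828.
Field: lon ⌊8.6543/20⌋ = 0 → A; lat ⌊7.9828/10⌋ = 0 → A.
Square: lon ⌊8.6543/2⌋ = 4; lat ⌊7.9828/1⌋ = 7.
Subsquare: lon ⌊0.6543/0.0833333⌋ = 7 → h; lat ⌊0.9828/0.0416667⌋ = 23 → x.

AA47hx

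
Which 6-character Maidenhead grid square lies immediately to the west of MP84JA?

MP84ia

Longitude subsquare j = 9; −1 → 8 = i.
The latitude characters are unchanged.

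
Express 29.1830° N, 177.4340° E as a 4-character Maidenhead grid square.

RL89

Offset from 180°W / 90°S: lon 357.43°, lat 119.18°.
Field: lon ⌊357.43/20⌋ = 17 → R; lat ⌊119.18/10⌋ = 11 → L.
Square: lon ⌊17.43/2⌋ = 8; lat ⌊9.18/1⌋ = 9.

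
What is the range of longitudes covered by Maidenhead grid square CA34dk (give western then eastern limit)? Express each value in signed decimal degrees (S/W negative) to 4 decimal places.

-133.7500, -133.6667

Field C=2, A=0: +2·20° lon, +0·10° lat → SW at lon -140°, lat -90°.
Square 3, 4: +3·2° lon, +4·1° lat → SW at lon -134°, lat -86°.
Subsquare d=3, k=10: +3·0.0833333° lon, +10·0.0416667° lat → SW at lon -133.75°, lat -85.5833°.
Cell spans 0.0833333° lon × 0.0416667° lat.
west -133.7500, east -133.6667.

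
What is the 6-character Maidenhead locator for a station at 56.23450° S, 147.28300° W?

BD63is

Offset from 180°W / 90°S: lon 32.7170°, lat 33.7655°.
Field: lon ⌊32.7170/20⌋ = 1 → B; lat ⌊33.7655/10⌋ = 3 → D.
Square: lon ⌊12.7170/2⌋ = 6; lat ⌊3.7655/1⌋ = 3.
Subsquare: lon ⌊0.7170/0.0833333⌋ = 8 → i; lat ⌊0.7655/0.0416667⌋ = 18 → s.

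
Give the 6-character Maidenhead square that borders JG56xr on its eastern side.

JG66ar

Longitude subsquare x = 23; +1 → 24, wraps to 0 = a, carry into square.
Longitude square 5; +1 → 6.
The latitude characters are unchanged.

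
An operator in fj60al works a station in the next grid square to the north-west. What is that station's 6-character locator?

Longitude subsquare a = 0; −1 → -1, wraps to 23 = x, carry into square.
Longitude square 6; −1 → 5.
Latitude subsquare l = 11; +1 → 12 = m.

FJ50xm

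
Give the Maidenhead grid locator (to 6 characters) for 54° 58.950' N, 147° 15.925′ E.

QO34px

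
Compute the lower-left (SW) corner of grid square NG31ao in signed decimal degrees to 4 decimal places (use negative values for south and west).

Field N=13, G=6: +13·20° lon, +6·10° lat → SW at lon 80°, lat -30°.
Square 3, 1: +3·2° lon, +1·1° lat → SW at lon 86°, lat -29°.
Subsquare a=0, o=14: +0·0.0833333° lon, +14·0.0416667° lat → SW at lon 86°, lat -28.4167°.
latitude -28.4167, longitude 86.0000.

-28.4167, 86.0000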